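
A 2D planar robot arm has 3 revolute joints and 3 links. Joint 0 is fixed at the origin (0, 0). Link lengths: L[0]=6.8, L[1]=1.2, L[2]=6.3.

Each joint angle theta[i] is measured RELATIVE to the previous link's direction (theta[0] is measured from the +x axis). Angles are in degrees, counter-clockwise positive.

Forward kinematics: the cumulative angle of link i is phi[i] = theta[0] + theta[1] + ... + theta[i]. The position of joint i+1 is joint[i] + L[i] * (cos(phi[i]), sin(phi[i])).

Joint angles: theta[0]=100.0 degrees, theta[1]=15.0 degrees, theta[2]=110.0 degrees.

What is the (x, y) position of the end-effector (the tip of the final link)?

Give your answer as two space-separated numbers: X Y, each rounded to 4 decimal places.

Answer: -6.1427 3.3295

Derivation:
joint[0] = (0.0000, 0.0000)  (base)
link 0: phi[0] = 100 = 100 deg
  cos(100 deg) = -0.1736, sin(100 deg) = 0.9848
  joint[1] = (0.0000, 0.0000) + 6.8 * (-0.1736, 0.9848) = (0.0000 + -1.1808, 0.0000 + 6.6967) = (-1.1808, 6.6967)
link 1: phi[1] = 100 + 15 = 115 deg
  cos(115 deg) = -0.4226, sin(115 deg) = 0.9063
  joint[2] = (-1.1808, 6.6967) + 1.2 * (-0.4226, 0.9063) = (-1.1808 + -0.5071, 6.6967 + 1.0876) = (-1.6879, 7.7843)
link 2: phi[2] = 100 + 15 + 110 = 225 deg
  cos(225 deg) = -0.7071, sin(225 deg) = -0.7071
  joint[3] = (-1.6879, 7.7843) + 6.3 * (-0.7071, -0.7071) = (-1.6879 + -4.4548, 7.7843 + -4.4548) = (-6.1427, 3.3295)
End effector: (-6.1427, 3.3295)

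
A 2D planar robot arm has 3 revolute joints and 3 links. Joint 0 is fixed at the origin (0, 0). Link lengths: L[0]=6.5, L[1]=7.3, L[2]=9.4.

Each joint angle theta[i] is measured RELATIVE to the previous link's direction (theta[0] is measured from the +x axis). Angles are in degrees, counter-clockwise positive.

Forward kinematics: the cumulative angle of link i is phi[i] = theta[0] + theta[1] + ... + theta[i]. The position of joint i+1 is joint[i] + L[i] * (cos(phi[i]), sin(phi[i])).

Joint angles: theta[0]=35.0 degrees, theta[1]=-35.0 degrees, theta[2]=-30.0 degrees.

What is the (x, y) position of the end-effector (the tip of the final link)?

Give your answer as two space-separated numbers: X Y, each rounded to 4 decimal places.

Answer: 20.7651 -0.9718

Derivation:
joint[0] = (0.0000, 0.0000)  (base)
link 0: phi[0] = 35 = 35 deg
  cos(35 deg) = 0.8192, sin(35 deg) = 0.5736
  joint[1] = (0.0000, 0.0000) + 6.5 * (0.8192, 0.5736) = (0.0000 + 5.3245, 0.0000 + 3.7282) = (5.3245, 3.7282)
link 1: phi[1] = 35 + -35 = 0 deg
  cos(0 deg) = 1.0000, sin(0 deg) = 0.0000
  joint[2] = (5.3245, 3.7282) + 7.3 * (1.0000, 0.0000) = (5.3245 + 7.3000, 3.7282 + 0.0000) = (12.6245, 3.7282)
link 2: phi[2] = 35 + -35 + -30 = -30 deg
  cos(-30 deg) = 0.8660, sin(-30 deg) = -0.5000
  joint[3] = (12.6245, 3.7282) + 9.4 * (0.8660, -0.5000) = (12.6245 + 8.1406, 3.7282 + -4.7000) = (20.7651, -0.9718)
End effector: (20.7651, -0.9718)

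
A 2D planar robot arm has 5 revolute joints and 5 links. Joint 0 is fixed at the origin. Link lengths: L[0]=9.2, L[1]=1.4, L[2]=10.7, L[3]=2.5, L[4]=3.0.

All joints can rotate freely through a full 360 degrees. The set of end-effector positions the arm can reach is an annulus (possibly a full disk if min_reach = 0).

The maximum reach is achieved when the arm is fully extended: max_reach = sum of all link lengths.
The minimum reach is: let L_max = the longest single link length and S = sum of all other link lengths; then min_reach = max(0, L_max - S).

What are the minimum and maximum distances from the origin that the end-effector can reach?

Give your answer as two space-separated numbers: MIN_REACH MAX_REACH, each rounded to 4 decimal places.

Answer: 0.0000 26.8000

Derivation:
Link lengths: [9.2, 1.4, 10.7, 2.5, 3.0]
max_reach = 9.2 + 1.4 + 10.7 + 2.5 + 3 = 26.8
L_max = max([9.2, 1.4, 10.7, 2.5, 3.0]) = 10.7
S (sum of others) = 26.8 - 10.7 = 16.1
min_reach = max(0, 10.7 - 16.1) = max(0, -5.4) = 0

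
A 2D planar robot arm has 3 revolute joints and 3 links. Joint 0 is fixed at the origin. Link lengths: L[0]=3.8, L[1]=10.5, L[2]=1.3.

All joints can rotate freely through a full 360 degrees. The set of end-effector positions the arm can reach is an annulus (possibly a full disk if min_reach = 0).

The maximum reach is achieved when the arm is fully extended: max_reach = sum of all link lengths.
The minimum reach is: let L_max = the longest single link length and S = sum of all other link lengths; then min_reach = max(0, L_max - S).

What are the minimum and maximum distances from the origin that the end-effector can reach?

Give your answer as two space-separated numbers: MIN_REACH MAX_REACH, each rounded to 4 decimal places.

Answer: 5.4000 15.6000

Derivation:
Link lengths: [3.8, 10.5, 1.3]
max_reach = 3.8 + 10.5 + 1.3 = 15.6
L_max = max([3.8, 10.5, 1.3]) = 10.5
S (sum of others) = 15.6 - 10.5 = 5.1
min_reach = max(0, 10.5 - 5.1) = max(0, 5.4) = 5.4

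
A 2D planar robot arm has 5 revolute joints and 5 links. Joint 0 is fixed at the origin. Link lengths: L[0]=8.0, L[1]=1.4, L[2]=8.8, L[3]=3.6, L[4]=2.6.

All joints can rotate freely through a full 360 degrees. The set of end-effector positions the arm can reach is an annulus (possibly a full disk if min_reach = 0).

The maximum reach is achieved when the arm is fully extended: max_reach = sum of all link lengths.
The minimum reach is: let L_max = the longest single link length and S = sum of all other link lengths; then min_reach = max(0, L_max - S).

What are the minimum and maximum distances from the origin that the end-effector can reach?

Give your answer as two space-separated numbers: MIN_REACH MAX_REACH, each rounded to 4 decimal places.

Link lengths: [8.0, 1.4, 8.8, 3.6, 2.6]
max_reach = 8 + 1.4 + 8.8 + 3.6 + 2.6 = 24.4
L_max = max([8.0, 1.4, 8.8, 3.6, 2.6]) = 8.8
S (sum of others) = 24.4 - 8.8 = 15.6
min_reach = max(0, 8.8 - 15.6) = max(0, -6.8) = 0

Answer: 0.0000 24.4000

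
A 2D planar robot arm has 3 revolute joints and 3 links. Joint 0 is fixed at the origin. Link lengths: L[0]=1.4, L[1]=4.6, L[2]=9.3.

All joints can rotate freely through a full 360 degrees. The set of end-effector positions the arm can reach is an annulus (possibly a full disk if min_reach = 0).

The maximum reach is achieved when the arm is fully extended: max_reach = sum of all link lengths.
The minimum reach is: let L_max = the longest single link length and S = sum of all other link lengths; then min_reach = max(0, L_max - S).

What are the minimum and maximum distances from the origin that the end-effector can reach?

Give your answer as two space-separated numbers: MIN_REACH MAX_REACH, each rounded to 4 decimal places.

Answer: 3.3000 15.3000

Derivation:
Link lengths: [1.4, 4.6, 9.3]
max_reach = 1.4 + 4.6 + 9.3 = 15.3
L_max = max([1.4, 4.6, 9.3]) = 9.3
S (sum of others) = 15.3 - 9.3 = 6
min_reach = max(0, 9.3 - 6) = max(0, 3.3) = 3.3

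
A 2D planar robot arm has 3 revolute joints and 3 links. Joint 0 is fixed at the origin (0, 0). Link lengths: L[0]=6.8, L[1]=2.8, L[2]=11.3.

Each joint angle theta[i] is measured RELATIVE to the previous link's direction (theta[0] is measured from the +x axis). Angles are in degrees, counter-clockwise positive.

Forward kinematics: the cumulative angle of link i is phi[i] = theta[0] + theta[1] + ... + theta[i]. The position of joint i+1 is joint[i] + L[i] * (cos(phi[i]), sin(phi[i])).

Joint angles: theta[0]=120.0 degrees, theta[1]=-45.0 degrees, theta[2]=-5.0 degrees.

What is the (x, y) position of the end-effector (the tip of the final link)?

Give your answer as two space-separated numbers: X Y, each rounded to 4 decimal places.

Answer: 1.1895 19.2121

Derivation:
joint[0] = (0.0000, 0.0000)  (base)
link 0: phi[0] = 120 = 120 deg
  cos(120 deg) = -0.5000, sin(120 deg) = 0.8660
  joint[1] = (0.0000, 0.0000) + 6.8 * (-0.5000, 0.8660) = (0.0000 + -3.4000, 0.0000 + 5.8890) = (-3.4000, 5.8890)
link 1: phi[1] = 120 + -45 = 75 deg
  cos(75 deg) = 0.2588, sin(75 deg) = 0.9659
  joint[2] = (-3.4000, 5.8890) + 2.8 * (0.2588, 0.9659) = (-3.4000 + 0.7247, 5.8890 + 2.7046) = (-2.6753, 8.5936)
link 2: phi[2] = 120 + -45 + -5 = 70 deg
  cos(70 deg) = 0.3420, sin(70 deg) = 0.9397
  joint[3] = (-2.6753, 8.5936) + 11.3 * (0.3420, 0.9397) = (-2.6753 + 3.8648, 8.5936 + 10.6185) = (1.1895, 19.2121)
End effector: (1.1895, 19.2121)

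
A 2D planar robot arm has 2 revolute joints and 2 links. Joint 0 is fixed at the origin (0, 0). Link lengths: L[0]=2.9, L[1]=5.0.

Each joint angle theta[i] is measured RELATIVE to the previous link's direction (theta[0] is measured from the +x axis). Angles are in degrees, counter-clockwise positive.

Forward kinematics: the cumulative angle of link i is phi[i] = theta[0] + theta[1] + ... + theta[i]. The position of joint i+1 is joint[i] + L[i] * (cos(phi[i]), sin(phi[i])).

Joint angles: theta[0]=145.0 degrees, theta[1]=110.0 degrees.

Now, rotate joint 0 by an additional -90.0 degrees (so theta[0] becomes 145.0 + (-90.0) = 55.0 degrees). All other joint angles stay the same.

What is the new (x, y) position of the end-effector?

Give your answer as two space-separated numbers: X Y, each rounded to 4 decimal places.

joint[0] = (0.0000, 0.0000)  (base)
link 0: phi[0] = 55 = 55 deg
  cos(55 deg) = 0.5736, sin(55 deg) = 0.8192
  joint[1] = (0.0000, 0.0000) + 2.9 * (0.5736, 0.8192) = (0.0000 + 1.6634, 0.0000 + 2.3755) = (1.6634, 2.3755)
link 1: phi[1] = 55 + 110 = 165 deg
  cos(165 deg) = -0.9659, sin(165 deg) = 0.2588
  joint[2] = (1.6634, 2.3755) + 5 * (-0.9659, 0.2588) = (1.6634 + -4.8296, 2.3755 + 1.2941) = (-3.1663, 3.6696)
End effector: (-3.1663, 3.6696)

Answer: -3.1663 3.6696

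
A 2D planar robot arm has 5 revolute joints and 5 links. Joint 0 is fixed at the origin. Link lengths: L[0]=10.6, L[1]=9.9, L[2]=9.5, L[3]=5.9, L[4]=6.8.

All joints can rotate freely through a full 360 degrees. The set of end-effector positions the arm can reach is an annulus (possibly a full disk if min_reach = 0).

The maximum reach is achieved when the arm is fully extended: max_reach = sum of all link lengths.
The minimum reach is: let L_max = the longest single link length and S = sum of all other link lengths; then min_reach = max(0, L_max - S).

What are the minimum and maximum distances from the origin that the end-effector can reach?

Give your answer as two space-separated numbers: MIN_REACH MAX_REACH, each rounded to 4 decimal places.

Link lengths: [10.6, 9.9, 9.5, 5.9, 6.8]
max_reach = 10.6 + 9.9 + 9.5 + 5.9 + 6.8 = 42.7
L_max = max([10.6, 9.9, 9.5, 5.9, 6.8]) = 10.6
S (sum of others) = 42.7 - 10.6 = 32.1
min_reach = max(0, 10.6 - 32.1) = max(0, -21.5) = 0

Answer: 0.0000 42.7000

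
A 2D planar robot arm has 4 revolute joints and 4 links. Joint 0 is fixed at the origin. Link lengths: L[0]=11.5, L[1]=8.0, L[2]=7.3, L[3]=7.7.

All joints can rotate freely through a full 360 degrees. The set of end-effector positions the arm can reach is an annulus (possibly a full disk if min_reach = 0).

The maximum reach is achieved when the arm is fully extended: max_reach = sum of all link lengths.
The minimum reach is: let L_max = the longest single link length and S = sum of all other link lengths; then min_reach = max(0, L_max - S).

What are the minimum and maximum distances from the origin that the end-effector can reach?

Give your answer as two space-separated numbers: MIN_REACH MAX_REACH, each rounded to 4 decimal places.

Link lengths: [11.5, 8.0, 7.3, 7.7]
max_reach = 11.5 + 8 + 7.3 + 7.7 = 34.5
L_max = max([11.5, 8.0, 7.3, 7.7]) = 11.5
S (sum of others) = 34.5 - 11.5 = 23
min_reach = max(0, 11.5 - 23) = max(0, -11.5) = 0

Answer: 0.0000 34.5000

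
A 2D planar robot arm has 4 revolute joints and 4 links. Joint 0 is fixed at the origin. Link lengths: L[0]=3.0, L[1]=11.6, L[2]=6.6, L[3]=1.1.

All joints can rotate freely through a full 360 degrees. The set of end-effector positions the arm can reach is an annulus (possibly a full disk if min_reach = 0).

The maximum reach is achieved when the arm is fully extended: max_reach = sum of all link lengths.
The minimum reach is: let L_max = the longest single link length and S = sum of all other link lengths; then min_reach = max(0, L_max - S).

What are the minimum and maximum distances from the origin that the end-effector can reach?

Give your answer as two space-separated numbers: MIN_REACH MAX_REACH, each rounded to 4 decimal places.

Answer: 0.9000 22.3000

Derivation:
Link lengths: [3.0, 11.6, 6.6, 1.1]
max_reach = 3 + 11.6 + 6.6 + 1.1 = 22.3
L_max = max([3.0, 11.6, 6.6, 1.1]) = 11.6
S (sum of others) = 22.3 - 11.6 = 10.7
min_reach = max(0, 11.6 - 10.7) = max(0, 0.9) = 0.9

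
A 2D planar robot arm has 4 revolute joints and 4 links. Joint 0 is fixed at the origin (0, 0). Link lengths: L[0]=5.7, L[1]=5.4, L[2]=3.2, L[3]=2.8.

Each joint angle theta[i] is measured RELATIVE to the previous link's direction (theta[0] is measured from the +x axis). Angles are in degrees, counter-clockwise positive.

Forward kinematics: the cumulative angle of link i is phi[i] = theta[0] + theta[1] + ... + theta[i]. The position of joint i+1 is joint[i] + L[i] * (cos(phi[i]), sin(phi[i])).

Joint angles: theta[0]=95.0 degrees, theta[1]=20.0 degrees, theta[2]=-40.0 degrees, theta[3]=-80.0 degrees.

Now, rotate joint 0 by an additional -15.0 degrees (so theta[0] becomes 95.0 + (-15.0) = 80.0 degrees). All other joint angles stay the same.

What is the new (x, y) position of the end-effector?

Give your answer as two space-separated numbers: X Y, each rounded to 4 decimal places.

Answer: 4.2832 12.7450

Derivation:
joint[0] = (0.0000, 0.0000)  (base)
link 0: phi[0] = 80 = 80 deg
  cos(80 deg) = 0.1736, sin(80 deg) = 0.9848
  joint[1] = (0.0000, 0.0000) + 5.7 * (0.1736, 0.9848) = (0.0000 + 0.9898, 0.0000 + 5.6134) = (0.9898, 5.6134)
link 1: phi[1] = 80 + 20 = 100 deg
  cos(100 deg) = -0.1736, sin(100 deg) = 0.9848
  joint[2] = (0.9898, 5.6134) + 5.4 * (-0.1736, 0.9848) = (0.9898 + -0.9377, 5.6134 + 5.3180) = (0.0521, 10.9314)
link 2: phi[2] = 80 + 20 + -40 = 60 deg
  cos(60 deg) = 0.5000, sin(60 deg) = 0.8660
  joint[3] = (0.0521, 10.9314) + 3.2 * (0.5000, 0.8660) = (0.0521 + 1.6000, 10.9314 + 2.7713) = (1.6521, 13.7026)
link 3: phi[3] = 80 + 20 + -40 + -80 = -20 deg
  cos(-20 deg) = 0.9397, sin(-20 deg) = -0.3420
  joint[4] = (1.6521, 13.7026) + 2.8 * (0.9397, -0.3420) = (1.6521 + 2.6311, 13.7026 + -0.9577) = (4.2832, 12.7450)
End effector: (4.2832, 12.7450)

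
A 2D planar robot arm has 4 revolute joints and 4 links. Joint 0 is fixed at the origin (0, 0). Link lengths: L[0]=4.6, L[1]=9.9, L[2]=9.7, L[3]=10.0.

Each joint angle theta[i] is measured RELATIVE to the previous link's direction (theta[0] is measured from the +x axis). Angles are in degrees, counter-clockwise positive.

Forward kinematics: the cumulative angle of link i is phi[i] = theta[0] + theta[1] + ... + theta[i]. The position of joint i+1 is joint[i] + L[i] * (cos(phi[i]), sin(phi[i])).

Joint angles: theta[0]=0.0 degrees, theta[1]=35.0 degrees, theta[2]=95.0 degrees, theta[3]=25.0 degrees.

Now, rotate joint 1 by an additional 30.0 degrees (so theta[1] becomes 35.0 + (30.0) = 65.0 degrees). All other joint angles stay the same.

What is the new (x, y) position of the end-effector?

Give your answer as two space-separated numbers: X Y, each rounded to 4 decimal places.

joint[0] = (0.0000, 0.0000)  (base)
link 0: phi[0] = 0 = 0 deg
  cos(0 deg) = 1.0000, sin(0 deg) = 0.0000
  joint[1] = (0.0000, 0.0000) + 4.6 * (1.0000, 0.0000) = (0.0000 + 4.6000, 0.0000 + 0.0000) = (4.6000, 0.0000)
link 1: phi[1] = 0 + 65 = 65 deg
  cos(65 deg) = 0.4226, sin(65 deg) = 0.9063
  joint[2] = (4.6000, 0.0000) + 9.9 * (0.4226, 0.9063) = (4.6000 + 4.1839, 0.0000 + 8.9724) = (8.7839, 8.9724)
link 2: phi[2] = 0 + 65 + 95 = 160 deg
  cos(160 deg) = -0.9397, sin(160 deg) = 0.3420
  joint[3] = (8.7839, 8.9724) + 9.7 * (-0.9397, 0.3420) = (8.7839 + -9.1150, 8.9724 + 3.3176) = (-0.3311, 12.2900)
link 3: phi[3] = 0 + 65 + 95 + 25 = 185 deg
  cos(185 deg) = -0.9962, sin(185 deg) = -0.0872
  joint[4] = (-0.3311, 12.2900) + 10 * (-0.9962, -0.0872) = (-0.3311 + -9.9619, 12.2900 + -0.8716) = (-10.2930, 11.4185)
End effector: (-10.2930, 11.4185)

Answer: -10.2930 11.4185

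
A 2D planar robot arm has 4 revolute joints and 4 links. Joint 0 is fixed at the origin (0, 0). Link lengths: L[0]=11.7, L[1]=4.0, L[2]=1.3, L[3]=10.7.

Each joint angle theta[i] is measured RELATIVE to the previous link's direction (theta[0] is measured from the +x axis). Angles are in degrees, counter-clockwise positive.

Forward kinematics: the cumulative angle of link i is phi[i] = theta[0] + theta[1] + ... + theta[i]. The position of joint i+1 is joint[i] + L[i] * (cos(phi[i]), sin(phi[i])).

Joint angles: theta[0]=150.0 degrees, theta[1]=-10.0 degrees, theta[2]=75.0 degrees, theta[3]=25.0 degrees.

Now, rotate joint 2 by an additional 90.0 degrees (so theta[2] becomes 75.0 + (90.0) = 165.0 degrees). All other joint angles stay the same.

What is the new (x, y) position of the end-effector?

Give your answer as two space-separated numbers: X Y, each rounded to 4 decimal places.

joint[0] = (0.0000, 0.0000)  (base)
link 0: phi[0] = 150 = 150 deg
  cos(150 deg) = -0.8660, sin(150 deg) = 0.5000
  joint[1] = (0.0000, 0.0000) + 11.7 * (-0.8660, 0.5000) = (0.0000 + -10.1325, 0.0000 + 5.8500) = (-10.1325, 5.8500)
link 1: phi[1] = 150 + -10 = 140 deg
  cos(140 deg) = -0.7660, sin(140 deg) = 0.6428
  joint[2] = (-10.1325, 5.8500) + 4 * (-0.7660, 0.6428) = (-10.1325 + -3.0642, 5.8500 + 2.5712) = (-13.1967, 8.4212)
link 2: phi[2] = 150 + -10 + 165 = 305 deg
  cos(305 deg) = 0.5736, sin(305 deg) = -0.8192
  joint[3] = (-13.1967, 8.4212) + 1.3 * (0.5736, -0.8192) = (-13.1967 + 0.7456, 8.4212 + -1.0649) = (-12.4510, 7.3563)
link 3: phi[3] = 150 + -10 + 165 + 25 = 330 deg
  cos(330 deg) = 0.8660, sin(330 deg) = -0.5000
  joint[4] = (-12.4510, 7.3563) + 10.7 * (0.8660, -0.5000) = (-12.4510 + 9.2665, 7.3563 + -5.3500) = (-3.1846, 2.0063)
End effector: (-3.1846, 2.0063)

Answer: -3.1846 2.0063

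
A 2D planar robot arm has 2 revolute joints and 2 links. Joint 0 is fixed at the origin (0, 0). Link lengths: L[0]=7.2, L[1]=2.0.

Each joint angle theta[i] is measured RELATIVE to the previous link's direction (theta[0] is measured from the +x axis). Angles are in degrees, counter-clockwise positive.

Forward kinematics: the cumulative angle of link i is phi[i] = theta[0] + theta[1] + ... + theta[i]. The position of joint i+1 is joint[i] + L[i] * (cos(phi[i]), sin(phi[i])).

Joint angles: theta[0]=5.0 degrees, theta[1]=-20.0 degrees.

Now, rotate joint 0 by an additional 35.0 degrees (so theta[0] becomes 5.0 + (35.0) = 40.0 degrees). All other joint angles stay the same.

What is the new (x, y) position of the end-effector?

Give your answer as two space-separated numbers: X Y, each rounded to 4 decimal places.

joint[0] = (0.0000, 0.0000)  (base)
link 0: phi[0] = 40 = 40 deg
  cos(40 deg) = 0.7660, sin(40 deg) = 0.6428
  joint[1] = (0.0000, 0.0000) + 7.2 * (0.7660, 0.6428) = (0.0000 + 5.5155, 0.0000 + 4.6281) = (5.5155, 4.6281)
link 1: phi[1] = 40 + -20 = 20 deg
  cos(20 deg) = 0.9397, sin(20 deg) = 0.3420
  joint[2] = (5.5155, 4.6281) + 2 * (0.9397, 0.3420) = (5.5155 + 1.8794, 4.6281 + 0.6840) = (7.3949, 5.3121)
End effector: (7.3949, 5.3121)

Answer: 7.3949 5.3121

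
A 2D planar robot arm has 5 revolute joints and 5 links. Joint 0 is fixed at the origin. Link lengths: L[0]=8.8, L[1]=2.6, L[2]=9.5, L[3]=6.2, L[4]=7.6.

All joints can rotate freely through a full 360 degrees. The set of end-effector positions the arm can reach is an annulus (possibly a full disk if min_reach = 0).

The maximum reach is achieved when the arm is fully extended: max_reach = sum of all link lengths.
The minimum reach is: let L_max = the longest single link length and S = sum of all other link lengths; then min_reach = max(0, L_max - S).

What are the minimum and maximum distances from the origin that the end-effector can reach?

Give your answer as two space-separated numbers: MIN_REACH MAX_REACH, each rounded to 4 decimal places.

Link lengths: [8.8, 2.6, 9.5, 6.2, 7.6]
max_reach = 8.8 + 2.6 + 9.5 + 6.2 + 7.6 = 34.7
L_max = max([8.8, 2.6, 9.5, 6.2, 7.6]) = 9.5
S (sum of others) = 34.7 - 9.5 = 25.2
min_reach = max(0, 9.5 - 25.2) = max(0, -15.7) = 0

Answer: 0.0000 34.7000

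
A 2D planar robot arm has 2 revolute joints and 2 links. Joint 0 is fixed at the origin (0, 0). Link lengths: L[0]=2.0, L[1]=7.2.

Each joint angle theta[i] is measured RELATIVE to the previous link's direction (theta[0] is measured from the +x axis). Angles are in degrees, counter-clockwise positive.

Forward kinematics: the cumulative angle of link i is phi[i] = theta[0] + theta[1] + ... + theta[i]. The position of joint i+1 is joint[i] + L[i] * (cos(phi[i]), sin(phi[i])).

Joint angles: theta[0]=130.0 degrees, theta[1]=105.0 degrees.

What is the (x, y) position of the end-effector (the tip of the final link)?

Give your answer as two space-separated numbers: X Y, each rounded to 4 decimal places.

joint[0] = (0.0000, 0.0000)  (base)
link 0: phi[0] = 130 = 130 deg
  cos(130 deg) = -0.6428, sin(130 deg) = 0.7660
  joint[1] = (0.0000, 0.0000) + 2 * (-0.6428, 0.7660) = (0.0000 + -1.2856, 0.0000 + 1.5321) = (-1.2856, 1.5321)
link 1: phi[1] = 130 + 105 = 235 deg
  cos(235 deg) = -0.5736, sin(235 deg) = -0.8192
  joint[2] = (-1.2856, 1.5321) + 7.2 * (-0.5736, -0.8192) = (-1.2856 + -4.1298, 1.5321 + -5.8979) = (-5.4153, -4.3658)
End effector: (-5.4153, -4.3658)

Answer: -5.4153 -4.3658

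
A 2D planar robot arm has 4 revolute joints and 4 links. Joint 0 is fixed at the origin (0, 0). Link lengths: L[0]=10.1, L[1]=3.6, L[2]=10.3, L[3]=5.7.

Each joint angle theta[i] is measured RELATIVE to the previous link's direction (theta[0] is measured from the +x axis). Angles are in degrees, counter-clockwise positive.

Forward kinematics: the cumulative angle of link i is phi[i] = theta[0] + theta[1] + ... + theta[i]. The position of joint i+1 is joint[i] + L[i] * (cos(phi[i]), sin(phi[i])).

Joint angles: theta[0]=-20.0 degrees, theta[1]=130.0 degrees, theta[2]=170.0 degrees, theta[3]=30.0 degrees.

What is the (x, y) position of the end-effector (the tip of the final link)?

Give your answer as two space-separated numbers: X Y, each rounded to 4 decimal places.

Answer: 13.7121 -14.5815

Derivation:
joint[0] = (0.0000, 0.0000)  (base)
link 0: phi[0] = -20 = -20 deg
  cos(-20 deg) = 0.9397, sin(-20 deg) = -0.3420
  joint[1] = (0.0000, 0.0000) + 10.1 * (0.9397, -0.3420) = (0.0000 + 9.4909, 0.0000 + -3.4544) = (9.4909, -3.4544)
link 1: phi[1] = -20 + 130 = 110 deg
  cos(110 deg) = -0.3420, sin(110 deg) = 0.9397
  joint[2] = (9.4909, -3.4544) + 3.6 * (-0.3420, 0.9397) = (9.4909 + -1.2313, -3.4544 + 3.3829) = (8.2596, -0.0715)
link 2: phi[2] = -20 + 130 + 170 = 280 deg
  cos(280 deg) = 0.1736, sin(280 deg) = -0.9848
  joint[3] = (8.2596, -0.0715) + 10.3 * (0.1736, -0.9848) = (8.2596 + 1.7886, -0.0715 + -10.1435) = (10.0482, -10.2150)
link 3: phi[3] = -20 + 130 + 170 + 30 = 310 deg
  cos(310 deg) = 0.6428, sin(310 deg) = -0.7660
  joint[4] = (10.0482, -10.2150) + 5.7 * (0.6428, -0.7660) = (10.0482 + 3.6639, -10.2150 + -4.3665) = (13.7121, -14.5815)
End effector: (13.7121, -14.5815)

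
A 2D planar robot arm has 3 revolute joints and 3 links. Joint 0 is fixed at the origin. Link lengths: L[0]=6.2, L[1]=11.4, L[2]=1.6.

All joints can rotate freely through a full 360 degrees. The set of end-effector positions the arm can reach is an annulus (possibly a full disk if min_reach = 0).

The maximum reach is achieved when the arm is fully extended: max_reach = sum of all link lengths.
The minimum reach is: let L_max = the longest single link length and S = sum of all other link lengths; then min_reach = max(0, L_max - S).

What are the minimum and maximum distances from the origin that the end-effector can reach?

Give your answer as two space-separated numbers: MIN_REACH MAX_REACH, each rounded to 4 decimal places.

Link lengths: [6.2, 11.4, 1.6]
max_reach = 6.2 + 11.4 + 1.6 = 19.2
L_max = max([6.2, 11.4, 1.6]) = 11.4
S (sum of others) = 19.2 - 11.4 = 7.8
min_reach = max(0, 11.4 - 7.8) = max(0, 3.6) = 3.6

Answer: 3.6000 19.2000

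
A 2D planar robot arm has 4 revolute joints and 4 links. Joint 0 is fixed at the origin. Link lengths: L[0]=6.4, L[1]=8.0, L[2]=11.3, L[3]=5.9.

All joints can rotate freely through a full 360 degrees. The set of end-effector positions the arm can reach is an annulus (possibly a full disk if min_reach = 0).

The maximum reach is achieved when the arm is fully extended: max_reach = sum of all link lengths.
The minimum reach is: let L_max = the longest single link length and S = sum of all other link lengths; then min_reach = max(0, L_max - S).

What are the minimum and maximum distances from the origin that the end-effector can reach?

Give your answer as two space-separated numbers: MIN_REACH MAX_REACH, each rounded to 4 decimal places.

Link lengths: [6.4, 8.0, 11.3, 5.9]
max_reach = 6.4 + 8 + 11.3 + 5.9 = 31.6
L_max = max([6.4, 8.0, 11.3, 5.9]) = 11.3
S (sum of others) = 31.6 - 11.3 = 20.3
min_reach = max(0, 11.3 - 20.3) = max(0, -9) = 0

Answer: 0.0000 31.6000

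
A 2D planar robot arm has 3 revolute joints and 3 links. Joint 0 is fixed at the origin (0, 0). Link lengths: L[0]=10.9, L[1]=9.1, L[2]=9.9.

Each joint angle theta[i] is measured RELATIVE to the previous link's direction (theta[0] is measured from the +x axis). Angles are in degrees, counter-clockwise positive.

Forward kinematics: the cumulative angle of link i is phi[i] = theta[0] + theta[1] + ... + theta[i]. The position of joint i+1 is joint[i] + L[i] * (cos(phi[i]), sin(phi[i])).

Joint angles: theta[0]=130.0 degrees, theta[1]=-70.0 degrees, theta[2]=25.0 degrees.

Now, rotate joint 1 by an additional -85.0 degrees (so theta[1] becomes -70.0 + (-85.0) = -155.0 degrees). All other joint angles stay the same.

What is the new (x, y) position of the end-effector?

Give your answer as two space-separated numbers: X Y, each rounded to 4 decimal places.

Answer: 11.1410 4.5041

Derivation:
joint[0] = (0.0000, 0.0000)  (base)
link 0: phi[0] = 130 = 130 deg
  cos(130 deg) = -0.6428, sin(130 deg) = 0.7660
  joint[1] = (0.0000, 0.0000) + 10.9 * (-0.6428, 0.7660) = (0.0000 + -7.0064, 0.0000 + 8.3499) = (-7.0064, 8.3499)
link 1: phi[1] = 130 + -155 = -25 deg
  cos(-25 deg) = 0.9063, sin(-25 deg) = -0.4226
  joint[2] = (-7.0064, 8.3499) + 9.1 * (0.9063, -0.4226) = (-7.0064 + 8.2474, 8.3499 + -3.8458) = (1.2410, 4.5041)
link 2: phi[2] = 130 + -155 + 25 = 0 deg
  cos(0 deg) = 1.0000, sin(0 deg) = 0.0000
  joint[3] = (1.2410, 4.5041) + 9.9 * (1.0000, 0.0000) = (1.2410 + 9.9000, 4.5041 + 0.0000) = (11.1410, 4.5041)
End effector: (11.1410, 4.5041)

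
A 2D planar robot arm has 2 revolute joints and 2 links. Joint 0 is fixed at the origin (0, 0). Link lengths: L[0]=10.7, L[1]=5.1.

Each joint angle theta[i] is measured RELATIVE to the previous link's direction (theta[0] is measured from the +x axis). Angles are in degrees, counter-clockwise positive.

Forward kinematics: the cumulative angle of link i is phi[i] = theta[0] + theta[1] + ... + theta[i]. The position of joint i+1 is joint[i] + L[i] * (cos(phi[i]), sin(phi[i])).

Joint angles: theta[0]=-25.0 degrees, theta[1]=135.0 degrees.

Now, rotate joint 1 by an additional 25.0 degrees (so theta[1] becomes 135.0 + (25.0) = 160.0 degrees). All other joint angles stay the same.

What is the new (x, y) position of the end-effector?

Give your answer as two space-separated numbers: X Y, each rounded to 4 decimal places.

Answer: 6.0912 -0.9158

Derivation:
joint[0] = (0.0000, 0.0000)  (base)
link 0: phi[0] = -25 = -25 deg
  cos(-25 deg) = 0.9063, sin(-25 deg) = -0.4226
  joint[1] = (0.0000, 0.0000) + 10.7 * (0.9063, -0.4226) = (0.0000 + 9.6975, 0.0000 + -4.5220) = (9.6975, -4.5220)
link 1: phi[1] = -25 + 160 = 135 deg
  cos(135 deg) = -0.7071, sin(135 deg) = 0.7071
  joint[2] = (9.6975, -4.5220) + 5.1 * (-0.7071, 0.7071) = (9.6975 + -3.6062, -4.5220 + 3.6062) = (6.0912, -0.9158)
End effector: (6.0912, -0.9158)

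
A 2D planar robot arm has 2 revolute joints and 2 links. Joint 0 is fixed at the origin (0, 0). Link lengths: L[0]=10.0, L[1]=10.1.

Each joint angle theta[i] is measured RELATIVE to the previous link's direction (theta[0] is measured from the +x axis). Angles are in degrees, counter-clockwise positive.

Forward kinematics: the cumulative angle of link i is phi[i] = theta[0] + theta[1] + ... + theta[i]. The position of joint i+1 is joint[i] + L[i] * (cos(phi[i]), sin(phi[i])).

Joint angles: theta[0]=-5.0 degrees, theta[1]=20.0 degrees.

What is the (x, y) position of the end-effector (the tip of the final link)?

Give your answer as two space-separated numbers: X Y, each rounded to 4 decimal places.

joint[0] = (0.0000, 0.0000)  (base)
link 0: phi[0] = -5 = -5 deg
  cos(-5 deg) = 0.9962, sin(-5 deg) = -0.0872
  joint[1] = (0.0000, 0.0000) + 10 * (0.9962, -0.0872) = (0.0000 + 9.9619, 0.0000 + -0.8716) = (9.9619, -0.8716)
link 1: phi[1] = -5 + 20 = 15 deg
  cos(15 deg) = 0.9659, sin(15 deg) = 0.2588
  joint[2] = (9.9619, -0.8716) + 10.1 * (0.9659, 0.2588) = (9.9619 + 9.7559, -0.8716 + 2.6141) = (19.7178, 1.7425)
End effector: (19.7178, 1.7425)

Answer: 19.7178 1.7425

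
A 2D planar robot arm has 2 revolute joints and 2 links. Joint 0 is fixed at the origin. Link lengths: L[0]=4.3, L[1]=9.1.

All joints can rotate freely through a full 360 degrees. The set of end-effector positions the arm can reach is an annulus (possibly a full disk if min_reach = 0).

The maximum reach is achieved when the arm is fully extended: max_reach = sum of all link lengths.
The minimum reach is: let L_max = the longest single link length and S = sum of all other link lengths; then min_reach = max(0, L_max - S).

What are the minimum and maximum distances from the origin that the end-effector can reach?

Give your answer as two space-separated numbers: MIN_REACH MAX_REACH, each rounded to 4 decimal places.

Link lengths: [4.3, 9.1]
max_reach = 4.3 + 9.1 = 13.4
L_max = max([4.3, 9.1]) = 9.1
S (sum of others) = 13.4 - 9.1 = 4.3
min_reach = max(0, 9.1 - 4.3) = max(0, 4.8) = 4.8

Answer: 4.8000 13.4000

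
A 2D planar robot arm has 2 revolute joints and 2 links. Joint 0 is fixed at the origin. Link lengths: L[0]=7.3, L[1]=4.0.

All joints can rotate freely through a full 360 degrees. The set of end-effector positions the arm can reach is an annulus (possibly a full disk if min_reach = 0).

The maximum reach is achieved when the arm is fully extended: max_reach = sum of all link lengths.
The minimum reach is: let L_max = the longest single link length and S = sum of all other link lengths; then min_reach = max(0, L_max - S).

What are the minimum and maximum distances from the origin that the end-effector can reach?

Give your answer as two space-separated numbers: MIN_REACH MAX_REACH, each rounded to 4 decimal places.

Answer: 3.3000 11.3000

Derivation:
Link lengths: [7.3, 4.0]
max_reach = 7.3 + 4 = 11.3
L_max = max([7.3, 4.0]) = 7.3
S (sum of others) = 11.3 - 7.3 = 4
min_reach = max(0, 7.3 - 4) = max(0, 3.3) = 3.3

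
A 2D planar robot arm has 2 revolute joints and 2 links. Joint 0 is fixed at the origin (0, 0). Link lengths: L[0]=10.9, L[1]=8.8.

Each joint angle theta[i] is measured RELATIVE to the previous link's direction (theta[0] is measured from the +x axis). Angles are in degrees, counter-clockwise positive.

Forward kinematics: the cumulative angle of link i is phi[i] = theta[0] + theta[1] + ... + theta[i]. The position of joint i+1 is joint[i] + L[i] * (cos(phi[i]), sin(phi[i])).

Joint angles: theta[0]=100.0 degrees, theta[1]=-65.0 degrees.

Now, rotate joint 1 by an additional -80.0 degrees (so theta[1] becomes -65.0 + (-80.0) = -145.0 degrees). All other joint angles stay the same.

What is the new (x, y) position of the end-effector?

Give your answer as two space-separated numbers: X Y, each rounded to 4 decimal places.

Answer: 4.3298 4.5119

Derivation:
joint[0] = (0.0000, 0.0000)  (base)
link 0: phi[0] = 100 = 100 deg
  cos(100 deg) = -0.1736, sin(100 deg) = 0.9848
  joint[1] = (0.0000, 0.0000) + 10.9 * (-0.1736, 0.9848) = (0.0000 + -1.8928, 0.0000 + 10.7344) = (-1.8928, 10.7344)
link 1: phi[1] = 100 + -145 = -45 deg
  cos(-45 deg) = 0.7071, sin(-45 deg) = -0.7071
  joint[2] = (-1.8928, 10.7344) + 8.8 * (0.7071, -0.7071) = (-1.8928 + 6.2225, 10.7344 + -6.2225) = (4.3298, 4.5119)
End effector: (4.3298, 4.5119)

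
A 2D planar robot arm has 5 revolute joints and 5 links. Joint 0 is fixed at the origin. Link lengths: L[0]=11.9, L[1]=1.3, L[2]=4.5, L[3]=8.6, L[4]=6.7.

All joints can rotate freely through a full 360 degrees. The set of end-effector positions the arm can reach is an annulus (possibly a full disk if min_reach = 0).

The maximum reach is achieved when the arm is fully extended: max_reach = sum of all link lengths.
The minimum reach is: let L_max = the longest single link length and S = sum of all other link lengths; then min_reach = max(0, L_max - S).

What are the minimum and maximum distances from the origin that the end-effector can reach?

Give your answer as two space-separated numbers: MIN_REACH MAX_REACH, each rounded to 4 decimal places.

Link lengths: [11.9, 1.3, 4.5, 8.6, 6.7]
max_reach = 11.9 + 1.3 + 4.5 + 8.6 + 6.7 = 33
L_max = max([11.9, 1.3, 4.5, 8.6, 6.7]) = 11.9
S (sum of others) = 33 - 11.9 = 21.1
min_reach = max(0, 11.9 - 21.1) = max(0, -9.2) = 0

Answer: 0.0000 33.0000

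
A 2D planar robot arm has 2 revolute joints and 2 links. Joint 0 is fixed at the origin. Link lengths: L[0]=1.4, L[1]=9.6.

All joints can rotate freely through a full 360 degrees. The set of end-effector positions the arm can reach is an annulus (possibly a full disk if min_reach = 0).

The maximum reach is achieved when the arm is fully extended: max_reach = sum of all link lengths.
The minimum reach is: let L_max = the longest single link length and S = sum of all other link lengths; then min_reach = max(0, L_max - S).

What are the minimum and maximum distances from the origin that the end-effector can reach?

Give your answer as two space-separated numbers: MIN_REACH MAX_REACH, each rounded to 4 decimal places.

Answer: 8.2000 11.0000

Derivation:
Link lengths: [1.4, 9.6]
max_reach = 1.4 + 9.6 = 11
L_max = max([1.4, 9.6]) = 9.6
S (sum of others) = 11 - 9.6 = 1.4
min_reach = max(0, 9.6 - 1.4) = max(0, 8.2) = 8.2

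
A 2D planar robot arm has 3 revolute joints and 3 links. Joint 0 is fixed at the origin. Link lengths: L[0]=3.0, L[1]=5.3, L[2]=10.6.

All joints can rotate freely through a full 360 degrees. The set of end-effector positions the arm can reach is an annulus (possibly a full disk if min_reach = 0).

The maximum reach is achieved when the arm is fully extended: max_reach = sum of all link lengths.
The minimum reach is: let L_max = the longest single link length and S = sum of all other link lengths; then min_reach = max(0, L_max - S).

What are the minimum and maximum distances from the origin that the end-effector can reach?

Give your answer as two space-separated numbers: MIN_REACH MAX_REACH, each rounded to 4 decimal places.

Link lengths: [3.0, 5.3, 10.6]
max_reach = 3 + 5.3 + 10.6 = 18.9
L_max = max([3.0, 5.3, 10.6]) = 10.6
S (sum of others) = 18.9 - 10.6 = 8.3
min_reach = max(0, 10.6 - 8.3) = max(0, 2.3) = 2.3

Answer: 2.3000 18.9000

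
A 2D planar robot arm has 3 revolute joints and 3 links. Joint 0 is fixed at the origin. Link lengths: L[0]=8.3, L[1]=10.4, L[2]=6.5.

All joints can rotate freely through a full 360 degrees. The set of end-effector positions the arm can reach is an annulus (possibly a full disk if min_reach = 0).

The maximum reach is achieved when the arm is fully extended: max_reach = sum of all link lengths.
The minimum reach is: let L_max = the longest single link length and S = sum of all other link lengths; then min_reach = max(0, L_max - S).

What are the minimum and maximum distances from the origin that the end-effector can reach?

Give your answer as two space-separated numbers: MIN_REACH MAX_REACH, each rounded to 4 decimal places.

Answer: 0.0000 25.2000

Derivation:
Link lengths: [8.3, 10.4, 6.5]
max_reach = 8.3 + 10.4 + 6.5 = 25.2
L_max = max([8.3, 10.4, 6.5]) = 10.4
S (sum of others) = 25.2 - 10.4 = 14.8
min_reach = max(0, 10.4 - 14.8) = max(0, -4.4) = 0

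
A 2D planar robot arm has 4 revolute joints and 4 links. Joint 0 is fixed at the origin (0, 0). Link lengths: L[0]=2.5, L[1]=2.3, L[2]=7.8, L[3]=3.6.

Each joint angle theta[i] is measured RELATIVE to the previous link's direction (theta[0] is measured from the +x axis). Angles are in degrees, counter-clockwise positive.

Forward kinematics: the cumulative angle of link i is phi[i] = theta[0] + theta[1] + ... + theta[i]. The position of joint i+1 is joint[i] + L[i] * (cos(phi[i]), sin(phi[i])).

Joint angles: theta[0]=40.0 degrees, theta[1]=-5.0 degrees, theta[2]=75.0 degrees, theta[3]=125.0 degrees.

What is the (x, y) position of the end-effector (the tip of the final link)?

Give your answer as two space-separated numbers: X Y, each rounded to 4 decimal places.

Answer: -0.9335 7.3068

Derivation:
joint[0] = (0.0000, 0.0000)  (base)
link 0: phi[0] = 40 = 40 deg
  cos(40 deg) = 0.7660, sin(40 deg) = 0.6428
  joint[1] = (0.0000, 0.0000) + 2.5 * (0.7660, 0.6428) = (0.0000 + 1.9151, 0.0000 + 1.6070) = (1.9151, 1.6070)
link 1: phi[1] = 40 + -5 = 35 deg
  cos(35 deg) = 0.8192, sin(35 deg) = 0.5736
  joint[2] = (1.9151, 1.6070) + 2.3 * (0.8192, 0.5736) = (1.9151 + 1.8840, 1.6070 + 1.3192) = (3.7992, 2.9262)
link 2: phi[2] = 40 + -5 + 75 = 110 deg
  cos(110 deg) = -0.3420, sin(110 deg) = 0.9397
  joint[3] = (3.7992, 2.9262) + 7.8 * (-0.3420, 0.9397) = (3.7992 + -2.6678, 2.9262 + 7.3296) = (1.1314, 10.2558)
link 3: phi[3] = 40 + -5 + 75 + 125 = 235 deg
  cos(235 deg) = -0.5736, sin(235 deg) = -0.8192
  joint[4] = (1.1314, 10.2558) + 3.6 * (-0.5736, -0.8192) = (1.1314 + -2.0649, 10.2558 + -2.9489) = (-0.9335, 7.3068)
End effector: (-0.9335, 7.3068)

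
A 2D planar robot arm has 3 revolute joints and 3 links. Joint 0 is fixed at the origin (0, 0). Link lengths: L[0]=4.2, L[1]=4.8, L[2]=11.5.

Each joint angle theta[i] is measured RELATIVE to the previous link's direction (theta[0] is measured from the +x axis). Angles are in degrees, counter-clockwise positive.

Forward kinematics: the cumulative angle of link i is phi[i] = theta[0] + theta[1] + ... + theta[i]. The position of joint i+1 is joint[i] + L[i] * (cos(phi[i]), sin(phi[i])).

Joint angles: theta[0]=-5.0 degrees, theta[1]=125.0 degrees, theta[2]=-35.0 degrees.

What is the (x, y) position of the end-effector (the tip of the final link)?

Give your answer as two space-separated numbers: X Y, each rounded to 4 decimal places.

Answer: 2.7863 15.2471

Derivation:
joint[0] = (0.0000, 0.0000)  (base)
link 0: phi[0] = -5 = -5 deg
  cos(-5 deg) = 0.9962, sin(-5 deg) = -0.0872
  joint[1] = (0.0000, 0.0000) + 4.2 * (0.9962, -0.0872) = (0.0000 + 4.1840, 0.0000 + -0.3661) = (4.1840, -0.3661)
link 1: phi[1] = -5 + 125 = 120 deg
  cos(120 deg) = -0.5000, sin(120 deg) = 0.8660
  joint[2] = (4.1840, -0.3661) + 4.8 * (-0.5000, 0.8660) = (4.1840 + -2.4000, -0.3661 + 4.1569) = (1.7840, 3.7909)
link 2: phi[2] = -5 + 125 + -35 = 85 deg
  cos(85 deg) = 0.0872, sin(85 deg) = 0.9962
  joint[3] = (1.7840, 3.7909) + 11.5 * (0.0872, 0.9962) = (1.7840 + 1.0023, 3.7909 + 11.4562) = (2.7863, 15.2471)
End effector: (2.7863, 15.2471)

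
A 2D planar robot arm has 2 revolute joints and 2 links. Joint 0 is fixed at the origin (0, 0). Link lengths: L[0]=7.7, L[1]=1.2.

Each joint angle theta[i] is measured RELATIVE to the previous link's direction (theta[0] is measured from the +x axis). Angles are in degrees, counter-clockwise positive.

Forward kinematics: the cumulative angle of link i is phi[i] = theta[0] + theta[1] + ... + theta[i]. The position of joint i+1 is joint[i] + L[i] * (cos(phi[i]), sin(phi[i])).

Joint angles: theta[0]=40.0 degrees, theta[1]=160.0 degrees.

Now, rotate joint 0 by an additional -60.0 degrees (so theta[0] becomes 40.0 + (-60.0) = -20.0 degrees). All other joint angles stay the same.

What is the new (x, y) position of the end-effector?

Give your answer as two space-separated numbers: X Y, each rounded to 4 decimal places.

Answer: 6.3164 -1.8622

Derivation:
joint[0] = (0.0000, 0.0000)  (base)
link 0: phi[0] = -20 = -20 deg
  cos(-20 deg) = 0.9397, sin(-20 deg) = -0.3420
  joint[1] = (0.0000, 0.0000) + 7.7 * (0.9397, -0.3420) = (0.0000 + 7.2356, 0.0000 + -2.6336) = (7.2356, -2.6336)
link 1: phi[1] = -20 + 160 = 140 deg
  cos(140 deg) = -0.7660, sin(140 deg) = 0.6428
  joint[2] = (7.2356, -2.6336) + 1.2 * (-0.7660, 0.6428) = (7.2356 + -0.9193, -2.6336 + 0.7713) = (6.3164, -1.8622)
End effector: (6.3164, -1.8622)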